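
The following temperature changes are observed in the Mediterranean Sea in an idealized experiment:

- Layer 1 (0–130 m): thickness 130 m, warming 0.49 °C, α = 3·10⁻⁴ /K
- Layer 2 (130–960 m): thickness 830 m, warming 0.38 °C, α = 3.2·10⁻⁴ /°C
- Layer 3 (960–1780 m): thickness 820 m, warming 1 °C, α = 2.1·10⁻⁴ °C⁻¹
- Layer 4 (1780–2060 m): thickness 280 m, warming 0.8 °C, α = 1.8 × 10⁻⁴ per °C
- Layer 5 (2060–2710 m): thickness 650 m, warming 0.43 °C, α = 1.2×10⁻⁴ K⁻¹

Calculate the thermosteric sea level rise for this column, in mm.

Layer 1: 130 × 0.49 × 3×10⁻⁴ = 0.01911 m
830 × 3.2×10⁻⁴ × 0.38 = 0.100928 m
Layer 3: 2.1×10⁻⁴ × 820 × 1 = 0.17220 m
1780–2060 m: 0.8 × 280 × 1.8×10⁻⁴ = 0.04032 m
2060–2710 m: 0.43 × 1.2×10⁻⁴ × 650 = 0.03354 m
Δh = 0.01911 + 0.100928 + 0.17220 + 0.04032 + 0.03354 = 0.366098 m ≈ 366 mm

366 mm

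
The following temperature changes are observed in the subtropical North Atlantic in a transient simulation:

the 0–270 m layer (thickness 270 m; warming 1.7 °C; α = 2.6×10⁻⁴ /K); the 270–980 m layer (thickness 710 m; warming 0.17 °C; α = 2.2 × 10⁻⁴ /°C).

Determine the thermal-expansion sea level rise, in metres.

1.7 × 270 × 2.6×10⁻⁴ = 0.11934 m
270–980 m: 710 × 0.17 × 2.2×10⁻⁴ = 0.026554 m
Δh = 0.11934 + 0.026554 = 0.145894 m ≈ 0.146 m

about 0.146 m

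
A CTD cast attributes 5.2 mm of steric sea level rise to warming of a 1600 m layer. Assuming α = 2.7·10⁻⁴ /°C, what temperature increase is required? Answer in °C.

0.0120 °C

ΔT = Δh/(αH) = 0.0052 / (2.7×10⁻⁴ × 1600) ≈ 0.01204 °C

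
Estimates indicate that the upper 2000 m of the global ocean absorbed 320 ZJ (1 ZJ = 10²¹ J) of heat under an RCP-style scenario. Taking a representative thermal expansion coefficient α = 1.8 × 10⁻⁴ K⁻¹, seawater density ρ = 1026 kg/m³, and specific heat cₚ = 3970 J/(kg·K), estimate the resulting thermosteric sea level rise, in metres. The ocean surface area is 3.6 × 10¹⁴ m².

about 0.0393 m

Per unit area: Q = 320×10²¹ / (3.6×10¹⁴) ≈ 8.889×10⁸ J/m²
Δh = αQ/(ρcₚ) = 1.8×10⁻⁴ × 8.889×10⁸ / (1026 × 3970) ≈ 0.039281 m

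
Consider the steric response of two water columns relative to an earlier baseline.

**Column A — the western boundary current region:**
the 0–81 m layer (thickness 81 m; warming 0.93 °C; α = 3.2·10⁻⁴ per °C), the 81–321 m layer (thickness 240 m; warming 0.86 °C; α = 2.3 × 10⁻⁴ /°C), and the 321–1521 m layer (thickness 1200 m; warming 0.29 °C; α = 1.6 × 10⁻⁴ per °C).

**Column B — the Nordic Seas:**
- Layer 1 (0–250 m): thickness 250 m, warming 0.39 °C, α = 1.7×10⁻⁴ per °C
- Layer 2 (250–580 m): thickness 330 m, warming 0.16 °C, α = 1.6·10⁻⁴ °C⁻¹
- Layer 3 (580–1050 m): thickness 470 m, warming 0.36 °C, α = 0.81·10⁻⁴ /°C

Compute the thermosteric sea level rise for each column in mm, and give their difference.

A 0–81 m: 0.93 × 81 × 3.2×10⁻⁴ = 0.0241056 m
A 240 × 0.86 × 2.3×10⁻⁴ = 0.047472 m
A 0.29 × 1.6×10⁻⁴ × 1200 = 0.05568 m
A total: 0.1272576 m
B 0–250 m: 1.7×10⁻⁴ × 250 × 0.39 = 0.016575 m
B Layer 2: 0.16 × 330 × 1.6×10⁻⁴ = 0.008448 m
B Layer 3: 0.81×10⁻⁴ × 0.36 × 470 = 0.0137052 m
B total: 0.0387282 m
Difference: 0.1272576 − 0.0387282 = 0.0885294 m

A: 130 mm; B: 39 mm; difference 89 mm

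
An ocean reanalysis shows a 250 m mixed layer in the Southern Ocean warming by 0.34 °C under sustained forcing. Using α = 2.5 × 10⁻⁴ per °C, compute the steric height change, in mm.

21 mm

Δh = αΔT·H = 2.5×10⁻⁴ × 0.34 × 250 = 0.02125 m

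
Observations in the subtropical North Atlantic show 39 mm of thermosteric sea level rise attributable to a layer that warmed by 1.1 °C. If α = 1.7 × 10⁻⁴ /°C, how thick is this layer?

H = Δh/(αΔT) = 0.039 / (1.7×10⁻⁴ × 1.1) ≈ 208.6 m

about 209 m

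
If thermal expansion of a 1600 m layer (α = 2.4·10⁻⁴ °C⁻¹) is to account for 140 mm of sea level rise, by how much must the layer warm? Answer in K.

ΔT = Δh/(αH) = 0.14 / (2.4×10⁻⁴ × 1600) ≈ 0.3646 K

about 0.365 K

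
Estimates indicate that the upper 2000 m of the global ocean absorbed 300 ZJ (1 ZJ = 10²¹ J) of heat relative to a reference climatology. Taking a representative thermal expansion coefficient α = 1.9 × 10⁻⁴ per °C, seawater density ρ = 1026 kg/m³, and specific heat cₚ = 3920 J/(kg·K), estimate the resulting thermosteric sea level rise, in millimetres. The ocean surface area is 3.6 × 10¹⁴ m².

Δh = 39.4 mm

Per unit area: Q = 300×10²¹ / (3.6×10¹⁴) ≈ 8.333×10⁸ J/m²
Δh = αQ/(ρcₚ) = 1.9×10⁻⁴ × 8.333×10⁸ / (1026 × 3920) ≈ 0.039366 m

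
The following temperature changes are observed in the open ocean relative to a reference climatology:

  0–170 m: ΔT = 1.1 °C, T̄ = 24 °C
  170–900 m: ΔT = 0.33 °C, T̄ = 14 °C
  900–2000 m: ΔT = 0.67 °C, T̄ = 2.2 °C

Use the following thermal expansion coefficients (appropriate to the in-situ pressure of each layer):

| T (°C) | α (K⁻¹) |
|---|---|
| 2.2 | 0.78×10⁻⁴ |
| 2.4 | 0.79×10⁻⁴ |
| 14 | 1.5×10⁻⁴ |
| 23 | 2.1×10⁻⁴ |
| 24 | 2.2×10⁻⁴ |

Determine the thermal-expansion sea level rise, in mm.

Δh ≈ 135 mm

Layer 1 at 24 °C → α = 2.2×10⁻⁴ K⁻¹
Layer 2 at 14 °C → α = 1.5×10⁻⁴ K⁻¹
Layer 3 at 2.2 °C → α = 0.78×10⁻⁴ K⁻¹
0–170 m: 2.2×10⁻⁴ × 170 × 1.1 = 0.04114 m
Layer 2: 0.33 × 1.5×10⁻⁴ × 730 = 0.036135 m
0.78×10⁻⁴ × 1100 × 0.67 = 0.057486 m
Δh = 0.04114 + 0.036135 + 0.057486 = 0.134761 m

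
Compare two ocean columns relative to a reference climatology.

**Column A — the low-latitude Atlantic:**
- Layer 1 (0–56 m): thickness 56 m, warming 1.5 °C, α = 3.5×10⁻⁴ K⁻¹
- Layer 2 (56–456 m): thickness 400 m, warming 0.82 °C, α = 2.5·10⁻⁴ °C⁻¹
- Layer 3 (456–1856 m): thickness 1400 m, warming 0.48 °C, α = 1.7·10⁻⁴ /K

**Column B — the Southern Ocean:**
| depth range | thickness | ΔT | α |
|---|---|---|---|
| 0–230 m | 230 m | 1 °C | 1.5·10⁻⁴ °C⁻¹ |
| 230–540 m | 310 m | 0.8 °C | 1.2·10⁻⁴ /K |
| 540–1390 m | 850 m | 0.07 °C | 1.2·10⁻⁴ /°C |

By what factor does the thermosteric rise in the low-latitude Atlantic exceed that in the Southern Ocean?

A Layer 1: 1.5 × 56 × 3.5×10⁻⁴ = 0.02940 m
A 56–456 m: 400 × 0.82 × 2.5×10⁻⁴ = 0.08200 m
A 456–1856 m: 1.7×10⁻⁴ × 0.48 × 1400 = 0.11424 m
A total: 0.22564 m
B 0–230 m: 1.5×10⁻⁴ × 230 × 1 = 0.03450 m
B 230–540 m: 1.2×10⁻⁴ × 0.8 × 310 = 0.02976 m
B Layer 3: 1.2×10⁻⁴ × 0.07 × 850 = 0.00714 m
B total: 0.07140 m
Ratio: 0.22564 / 0.07140 ≈ 3.160

3.2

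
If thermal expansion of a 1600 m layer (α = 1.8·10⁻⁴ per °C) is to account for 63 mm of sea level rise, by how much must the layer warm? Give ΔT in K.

ΔT ≈ 0.219 K

ΔT = Δh/(αH) = 0.063 / (1.8×10⁻⁴ × 1600) ≈ 0.2188 K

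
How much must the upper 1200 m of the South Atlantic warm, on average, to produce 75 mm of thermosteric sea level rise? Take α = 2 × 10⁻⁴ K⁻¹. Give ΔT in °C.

ΔT = Δh/(αH) = 0.075 / (2×10⁻⁴ × 1200) = 0.3125 °C

about 0.313 °C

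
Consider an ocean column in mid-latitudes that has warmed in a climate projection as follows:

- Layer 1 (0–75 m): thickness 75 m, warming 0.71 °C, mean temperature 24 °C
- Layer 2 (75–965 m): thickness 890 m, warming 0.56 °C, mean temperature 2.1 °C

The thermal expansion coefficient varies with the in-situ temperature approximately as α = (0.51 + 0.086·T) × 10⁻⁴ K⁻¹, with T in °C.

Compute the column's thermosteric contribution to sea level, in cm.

Layer 1: α = (0.51 + 0.086×24)×10⁻⁴ = 2.574×10⁻⁴ K⁻¹
Layer 2: α = (0.51 + 0.086×2.1)×10⁻⁴ = 0.6906×10⁻⁴ K⁻¹
Layer 1: 0.71 × 75 × 2.574×10⁻⁴ = 0.01370655 m
0.56 × 890 × 0.6906×10⁻⁴ = 0.034419504 m
Δh = 0.01370655 + 0.034419504 = 0.048126054 m

Δh ≈ 4.8 cm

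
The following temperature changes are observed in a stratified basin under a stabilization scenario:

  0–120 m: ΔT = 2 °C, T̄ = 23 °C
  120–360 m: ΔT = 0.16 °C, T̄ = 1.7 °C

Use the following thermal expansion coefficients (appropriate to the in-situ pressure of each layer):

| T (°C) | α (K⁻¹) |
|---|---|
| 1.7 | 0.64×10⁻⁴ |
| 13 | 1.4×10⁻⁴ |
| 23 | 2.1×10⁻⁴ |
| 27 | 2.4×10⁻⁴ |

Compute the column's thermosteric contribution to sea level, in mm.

Layer 1 at 23 °C → α = 2.1×10⁻⁴ K⁻¹
Layer 2 at 1.7 °C → α = 0.64×10⁻⁴ K⁻¹
2.1×10⁻⁴ × 120 × 2 = 0.05040 m
0.64×10⁻⁴ × 240 × 0.16 = 0.0024576 m
Δh = 0.05040 + 0.0024576 = 0.0528576 m

about 52.9 mm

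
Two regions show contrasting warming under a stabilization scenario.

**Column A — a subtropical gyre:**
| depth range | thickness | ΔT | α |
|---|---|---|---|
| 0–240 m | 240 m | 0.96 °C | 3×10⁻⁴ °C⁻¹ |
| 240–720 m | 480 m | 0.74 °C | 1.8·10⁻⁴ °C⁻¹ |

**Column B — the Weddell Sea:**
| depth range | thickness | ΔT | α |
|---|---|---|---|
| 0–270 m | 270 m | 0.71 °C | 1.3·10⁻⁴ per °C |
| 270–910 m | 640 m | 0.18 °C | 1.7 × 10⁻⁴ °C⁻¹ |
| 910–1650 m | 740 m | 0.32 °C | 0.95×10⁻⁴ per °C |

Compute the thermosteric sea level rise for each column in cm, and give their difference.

A: 13 cm; B: 6.7 cm; difference 6.6 cm

A 240 × 3×10⁻⁴ × 0.96 = 0.06912 m
A 240–720 m: 480 × 1.8×10⁻⁴ × 0.74 = 0.063936 m
A total: 0.133056 m
B 270 × 1.3×10⁻⁴ × 0.71 = 0.024921 m
B 1.7×10⁻⁴ × 640 × 0.18 = 0.019584 m
B 0.95×10⁻⁴ × 0.32 × 740 = 0.022496 m
B total: 0.067001 m
Difference: 0.133056 − 0.067001 = 0.066055 m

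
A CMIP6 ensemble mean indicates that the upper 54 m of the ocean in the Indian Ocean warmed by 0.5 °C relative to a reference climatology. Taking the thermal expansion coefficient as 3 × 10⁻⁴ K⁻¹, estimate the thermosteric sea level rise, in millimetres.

Δh = αΔT·H = 3×10⁻⁴ × 0.5 × 54 = 0.00810 m

Δh = 8.10 mm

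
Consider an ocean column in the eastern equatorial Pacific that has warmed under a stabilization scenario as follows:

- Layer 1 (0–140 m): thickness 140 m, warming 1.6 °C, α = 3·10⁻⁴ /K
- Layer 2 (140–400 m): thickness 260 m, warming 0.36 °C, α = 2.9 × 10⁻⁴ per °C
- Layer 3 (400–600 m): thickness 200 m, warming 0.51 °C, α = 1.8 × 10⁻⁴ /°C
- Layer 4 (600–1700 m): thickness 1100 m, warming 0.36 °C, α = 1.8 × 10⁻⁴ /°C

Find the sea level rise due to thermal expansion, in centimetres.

3×10⁻⁴ × 1.6 × 140 = 0.06720 m
140–400 m: 2.9×10⁻⁴ × 0.36 × 260 = 0.027144 m
Layer 3: 1.8×10⁻⁴ × 0.51 × 200 = 0.01836 m
0.36 × 1100 × 1.8×10⁻⁴ = 0.07128 m
Δh = 0.06720 + 0.027144 + 0.01836 + 0.07128 = 0.183984 m ≈ 18.4 cm

Δh ≈ 18.4 cm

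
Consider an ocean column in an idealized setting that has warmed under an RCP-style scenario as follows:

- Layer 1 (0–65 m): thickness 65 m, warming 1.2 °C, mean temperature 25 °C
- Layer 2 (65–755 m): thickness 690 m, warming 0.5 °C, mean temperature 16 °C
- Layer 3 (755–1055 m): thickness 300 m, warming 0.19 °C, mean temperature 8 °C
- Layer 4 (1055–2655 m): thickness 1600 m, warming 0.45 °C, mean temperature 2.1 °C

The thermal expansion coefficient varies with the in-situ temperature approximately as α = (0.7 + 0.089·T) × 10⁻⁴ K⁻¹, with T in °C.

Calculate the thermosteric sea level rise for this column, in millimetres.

168 mm of thermosteric rise

Layer 1: α = (0.7 + 0.089×25)×10⁻⁴ = 2.925×10⁻⁴ K⁻¹
Layer 2: α = (0.7 + 0.089×16)×10⁻⁴ = 2.124×10⁻⁴ K⁻¹
Layer 3: α = (0.7 + 0.089×8)×10⁻⁴ = 1.412×10⁻⁴ K⁻¹
Layer 4: α = (0.7 + 0.089×2.1)×10⁻⁴ = 0.8869×10⁻⁴ K⁻¹
Layer 1: 2.925×10⁻⁴ × 65 × 1.2 = 0.022815 m
Layer 2: 2.124×10⁻⁴ × 0.5 × 690 = 0.073278 m
1.412×10⁻⁴ × 300 × 0.19 = 0.0080484 m
1055–2655 m: 1600 × 0.8869×10⁻⁴ × 0.45 = 0.0638568 m
Δh = 0.022815 + 0.073278 + 0.0080484 + 0.0638568 = 0.1679982 m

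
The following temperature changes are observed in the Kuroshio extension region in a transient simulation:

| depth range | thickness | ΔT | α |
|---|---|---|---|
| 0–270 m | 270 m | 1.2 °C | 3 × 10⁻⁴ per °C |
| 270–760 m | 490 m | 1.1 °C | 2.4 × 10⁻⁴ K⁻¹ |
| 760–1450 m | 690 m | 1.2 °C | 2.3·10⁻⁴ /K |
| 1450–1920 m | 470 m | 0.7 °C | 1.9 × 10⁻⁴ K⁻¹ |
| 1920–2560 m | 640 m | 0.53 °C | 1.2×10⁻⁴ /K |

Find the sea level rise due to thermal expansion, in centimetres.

52 cm

0–270 m: 1.2 × 3×10⁻⁴ × 270 = 0.09720 m
490 × 1.1 × 2.4×10⁻⁴ = 0.12936 m
2.3×10⁻⁴ × 1.2 × 690 = 0.19044 m
Layer 4: 1.9×10⁻⁴ × 0.7 × 470 = 0.06251 m
0.53 × 640 × 1.2×10⁻⁴ = 0.040704 m
Δh = 0.09720 + 0.12936 + 0.19044 + 0.06251 + 0.040704 = 0.520214 m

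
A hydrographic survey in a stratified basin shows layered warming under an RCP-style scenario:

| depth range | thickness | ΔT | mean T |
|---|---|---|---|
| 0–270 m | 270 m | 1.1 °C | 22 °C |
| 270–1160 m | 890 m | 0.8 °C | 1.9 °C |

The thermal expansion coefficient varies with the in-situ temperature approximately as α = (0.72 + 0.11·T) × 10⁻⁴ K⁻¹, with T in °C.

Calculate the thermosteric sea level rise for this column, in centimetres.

Layer 1: α = (0.72 + 0.11×22)×10⁻⁴ = 3.14×10⁻⁴ K⁻¹
Layer 2: α = (0.72 + 0.11×1.9)×10⁻⁴ = 0.929×10⁻⁴ K⁻¹
270 × 3.14×10⁻⁴ × 1.1 = 0.093258 m
Layer 2: 890 × 0.929×10⁻⁴ × 0.8 = 0.0661448 m
Δh = 0.093258 + 0.0661448 = 0.1594028 m ≈ 15.9 cm

15.9 cm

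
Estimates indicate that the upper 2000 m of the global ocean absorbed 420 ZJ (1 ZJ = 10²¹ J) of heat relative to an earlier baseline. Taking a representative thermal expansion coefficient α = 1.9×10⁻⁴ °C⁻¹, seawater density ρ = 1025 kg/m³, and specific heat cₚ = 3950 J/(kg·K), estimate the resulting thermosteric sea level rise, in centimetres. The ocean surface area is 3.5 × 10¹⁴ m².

5.63 cm of thermosteric rise

Per unit area: Q = 420×10²¹ / (3.5×10¹⁴) = 1.2×10⁹ J/m²
Δh = αQ/(ρcₚ) = 1.9×10⁻⁴ × 1.2×10⁹ / (1025 × 3950) ≈ 0.056314 m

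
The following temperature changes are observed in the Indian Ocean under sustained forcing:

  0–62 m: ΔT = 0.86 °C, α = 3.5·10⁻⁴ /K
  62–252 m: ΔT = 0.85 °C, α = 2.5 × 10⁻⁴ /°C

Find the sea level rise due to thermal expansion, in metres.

0–62 m: 62 × 3.5×10⁻⁴ × 0.86 = 0.018662 m
62–252 m: 2.5×10⁻⁴ × 0.85 × 190 = 0.040375 m
Δh = 0.018662 + 0.040375 = 0.059037 m ≈ 0.059 m

Δh = 0.059 m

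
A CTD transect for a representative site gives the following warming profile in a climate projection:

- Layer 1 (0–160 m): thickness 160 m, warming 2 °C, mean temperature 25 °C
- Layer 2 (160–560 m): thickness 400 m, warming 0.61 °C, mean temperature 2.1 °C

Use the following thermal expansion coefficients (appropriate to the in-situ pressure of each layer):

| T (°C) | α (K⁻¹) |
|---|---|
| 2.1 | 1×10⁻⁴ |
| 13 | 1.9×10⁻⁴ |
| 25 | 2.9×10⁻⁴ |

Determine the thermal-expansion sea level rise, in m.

Layer 1 at 25 °C → α = 2.9×10⁻⁴ K⁻¹
Layer 2 at 2.1 °C → α = 1×10⁻⁴ K⁻¹
Layer 1: 2.9×10⁻⁴ × 160 × 2 = 0.09280 m
160–560 m: 400 × 1×10⁻⁴ × 0.61 = 0.02440 m
Δh = 0.09280 + 0.02440 = 0.11720 m ≈ 0.12 m

0.12 m of thermosteric rise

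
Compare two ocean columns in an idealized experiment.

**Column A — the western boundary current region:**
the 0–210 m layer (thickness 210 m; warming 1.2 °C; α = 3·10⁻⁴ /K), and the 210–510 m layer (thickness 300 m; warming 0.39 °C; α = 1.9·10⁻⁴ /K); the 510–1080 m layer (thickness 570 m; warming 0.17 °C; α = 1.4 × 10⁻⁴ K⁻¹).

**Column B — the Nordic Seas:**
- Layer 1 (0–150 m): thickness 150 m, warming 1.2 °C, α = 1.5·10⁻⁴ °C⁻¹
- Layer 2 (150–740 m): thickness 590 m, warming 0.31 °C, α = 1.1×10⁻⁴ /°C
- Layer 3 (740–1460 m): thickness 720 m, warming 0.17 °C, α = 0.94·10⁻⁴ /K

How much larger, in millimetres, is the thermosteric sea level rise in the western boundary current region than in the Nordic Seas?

52.8 mm

A Layer 1: 1.2 × 210 × 3×10⁻⁴ = 0.07560 m
A 210–510 m: 1.9×10⁻⁴ × 300 × 0.39 = 0.02223 m
A 510–1080 m: 1.4×10⁻⁴ × 570 × 0.17 = 0.013566 m
A total: 0.111396 m
B 1.5×10⁻⁴ × 1.2 × 150 = 0.02700 m
B Layer 2: 0.31 × 1.1×10⁻⁴ × 590 = 0.020119 m
B Layer 3: 0.17 × 720 × 0.94×10⁻⁴ = 0.0115056 m
B total: 0.0586246 m
Difference: 0.111396 − 0.0586246 = 0.0527714 m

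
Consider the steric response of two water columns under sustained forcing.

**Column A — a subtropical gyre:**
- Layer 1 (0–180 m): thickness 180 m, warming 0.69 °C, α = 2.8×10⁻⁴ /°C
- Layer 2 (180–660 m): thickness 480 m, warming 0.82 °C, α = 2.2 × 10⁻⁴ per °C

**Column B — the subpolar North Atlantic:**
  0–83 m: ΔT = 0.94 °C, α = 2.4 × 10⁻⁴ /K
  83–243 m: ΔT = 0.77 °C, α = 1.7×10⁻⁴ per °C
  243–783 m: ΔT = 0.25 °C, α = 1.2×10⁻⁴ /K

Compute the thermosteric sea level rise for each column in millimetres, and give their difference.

A 180 × 2.8×10⁻⁴ × 0.69 = 0.034776 m
A 0.82 × 2.2×10⁻⁴ × 480 = 0.086592 m
A total: 0.121368 m
B 83 × 2.4×10⁻⁴ × 0.94 = 0.0187248 m
B Layer 2: 0.77 × 160 × 1.7×10⁻⁴ = 0.020944 m
B 0.25 × 540 × 1.2×10⁻⁴ = 0.01620 m
B total: 0.0558688 m
Difference: 0.121368 − 0.0558688 = 0.0654992 m

A: 121 mm; B: 55.9 mm; difference 65.5 mm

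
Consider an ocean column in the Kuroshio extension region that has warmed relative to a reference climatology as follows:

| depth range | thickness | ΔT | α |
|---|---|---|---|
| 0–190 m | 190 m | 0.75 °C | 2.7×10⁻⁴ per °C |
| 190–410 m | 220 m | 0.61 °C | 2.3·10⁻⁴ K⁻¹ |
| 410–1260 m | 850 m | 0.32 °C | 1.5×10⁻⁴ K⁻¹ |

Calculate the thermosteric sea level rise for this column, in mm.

about 110 mm

Layer 1: 0.75 × 190 × 2.7×10⁻⁴ = 0.038475 m
2.3×10⁻⁴ × 220 × 0.61 = 0.030866 m
0.32 × 1.5×10⁻⁴ × 850 = 0.04080 m
Δh = 0.038475 + 0.030866 + 0.04080 = 0.110141 m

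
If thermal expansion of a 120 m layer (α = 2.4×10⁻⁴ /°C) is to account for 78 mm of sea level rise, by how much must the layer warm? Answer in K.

ΔT = Δh/(αH) = 0.078 / (2.4×10⁻⁴ × 120) ≈ 2.708 K

about 2.7 K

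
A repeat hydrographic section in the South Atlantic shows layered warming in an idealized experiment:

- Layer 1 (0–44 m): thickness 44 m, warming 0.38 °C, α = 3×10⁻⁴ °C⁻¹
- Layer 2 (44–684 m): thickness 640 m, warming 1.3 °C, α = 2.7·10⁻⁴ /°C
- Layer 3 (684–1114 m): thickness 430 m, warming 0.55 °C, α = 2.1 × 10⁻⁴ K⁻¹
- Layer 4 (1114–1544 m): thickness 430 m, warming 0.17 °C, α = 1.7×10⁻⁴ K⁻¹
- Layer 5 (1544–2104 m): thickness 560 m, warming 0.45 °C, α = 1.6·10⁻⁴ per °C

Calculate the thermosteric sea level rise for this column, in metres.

Layer 1: 44 × 0.38 × 3×10⁻⁴ = 0.005016 m
44–684 m: 640 × 2.7×10⁻⁴ × 1.3 = 0.22464 m
430 × 2.1×10⁻⁴ × 0.55 = 0.049665 m
0.17 × 430 × 1.7×10⁻⁴ = 0.012427 m
1544–2104 m: 1.6×10⁻⁴ × 0.45 × 560 = 0.04032 m
Δh = 0.005016 + 0.22464 + 0.049665 + 0.012427 + 0.04032 = 0.332068 m ≈ 0.33 m

Δh = 0.33 m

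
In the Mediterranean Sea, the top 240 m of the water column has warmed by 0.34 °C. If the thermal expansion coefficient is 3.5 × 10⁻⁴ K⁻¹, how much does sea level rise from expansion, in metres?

Δh = αΔT·H = 3.5×10⁻⁴ × 0.34 × 240 = 0.02856 m

Δh = 0.0286 m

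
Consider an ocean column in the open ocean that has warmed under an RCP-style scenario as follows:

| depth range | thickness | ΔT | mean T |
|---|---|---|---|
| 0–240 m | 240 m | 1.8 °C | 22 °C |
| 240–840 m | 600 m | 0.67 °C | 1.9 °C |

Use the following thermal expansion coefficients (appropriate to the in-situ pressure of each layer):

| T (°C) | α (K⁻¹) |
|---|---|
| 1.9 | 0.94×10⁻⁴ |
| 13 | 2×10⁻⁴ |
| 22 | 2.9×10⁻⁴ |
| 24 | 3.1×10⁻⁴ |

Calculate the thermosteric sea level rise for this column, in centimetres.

16.3 cm

Layer 1 at 22 °C → α = 2.9×10⁻⁴ K⁻¹
Layer 2 at 1.9 °C → α = 0.94×10⁻⁴ K⁻¹
0–240 m: 1.8 × 240 × 2.9×10⁻⁴ = 0.12528 m
0.94×10⁻⁴ × 600 × 0.67 = 0.037788 m
Δh = 0.12528 + 0.037788 = 0.163068 m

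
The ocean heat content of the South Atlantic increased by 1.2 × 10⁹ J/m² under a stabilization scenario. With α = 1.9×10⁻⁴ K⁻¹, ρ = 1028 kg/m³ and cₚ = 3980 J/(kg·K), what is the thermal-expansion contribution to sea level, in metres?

Δh = αQ/(ρcₚ) = 1.9×10⁻⁴ × 1.2×10⁹ / (1028 × 3980) ≈ 0.055726 m

0.0557 m of thermosteric rise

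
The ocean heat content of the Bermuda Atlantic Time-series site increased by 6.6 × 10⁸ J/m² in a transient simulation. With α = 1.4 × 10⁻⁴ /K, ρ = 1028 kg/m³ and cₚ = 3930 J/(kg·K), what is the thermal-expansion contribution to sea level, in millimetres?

Δh = 22.9 mm

Δh = αQ/(ρcₚ) = 1.4×10⁻⁴ × 6.6×10⁸ / (1028 × 3930) ≈ 0.022871 m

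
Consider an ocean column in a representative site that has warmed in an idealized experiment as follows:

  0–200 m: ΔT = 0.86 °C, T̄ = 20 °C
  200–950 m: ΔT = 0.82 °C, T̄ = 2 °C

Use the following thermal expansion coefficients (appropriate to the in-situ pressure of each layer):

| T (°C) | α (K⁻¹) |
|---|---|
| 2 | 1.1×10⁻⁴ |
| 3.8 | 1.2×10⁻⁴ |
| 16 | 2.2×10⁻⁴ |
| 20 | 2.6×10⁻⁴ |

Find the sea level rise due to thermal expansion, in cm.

about 11.2 cm

Layer 1 at 20 °C → α = 2.6×10⁻⁴ K⁻¹
Layer 2 at 2 °C → α = 1.1×10⁻⁴ K⁻¹
0–200 m: 200 × 0.86 × 2.6×10⁻⁴ = 0.04472 m
Layer 2: 1.1×10⁻⁴ × 0.82 × 750 = 0.06765 m
Δh = 0.04472 + 0.06765 = 0.11237 m ≈ 11.2 cm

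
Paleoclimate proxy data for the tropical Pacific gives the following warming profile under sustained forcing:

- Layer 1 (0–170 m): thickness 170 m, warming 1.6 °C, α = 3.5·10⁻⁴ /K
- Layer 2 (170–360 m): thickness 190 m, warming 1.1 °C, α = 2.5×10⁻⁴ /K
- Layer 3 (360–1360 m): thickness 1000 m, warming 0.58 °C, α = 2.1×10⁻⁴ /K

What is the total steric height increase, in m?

Δh ≈ 0.27 m

170 × 1.6 × 3.5×10⁻⁴ = 0.09520 m
190 × 1.1 × 2.5×10⁻⁴ = 0.05225 m
1000 × 2.1×10⁻⁴ × 0.58 = 0.12180 m
Δh = 0.09520 + 0.05225 + 0.12180 = 0.26925 m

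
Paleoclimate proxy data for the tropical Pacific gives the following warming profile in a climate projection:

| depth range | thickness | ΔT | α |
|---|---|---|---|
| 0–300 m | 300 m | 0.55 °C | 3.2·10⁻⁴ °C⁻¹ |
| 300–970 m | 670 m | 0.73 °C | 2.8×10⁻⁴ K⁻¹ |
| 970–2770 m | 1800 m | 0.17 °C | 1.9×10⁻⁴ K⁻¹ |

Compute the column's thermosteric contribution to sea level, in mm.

300 × 0.55 × 3.2×10⁻⁴ = 0.05280 m
2.8×10⁻⁴ × 0.73 × 670 = 0.136948 m
1.9×10⁻⁴ × 1800 × 0.17 = 0.05814 m
Δh = 0.05280 + 0.136948 + 0.05814 = 0.247888 m

Δh ≈ 250 mm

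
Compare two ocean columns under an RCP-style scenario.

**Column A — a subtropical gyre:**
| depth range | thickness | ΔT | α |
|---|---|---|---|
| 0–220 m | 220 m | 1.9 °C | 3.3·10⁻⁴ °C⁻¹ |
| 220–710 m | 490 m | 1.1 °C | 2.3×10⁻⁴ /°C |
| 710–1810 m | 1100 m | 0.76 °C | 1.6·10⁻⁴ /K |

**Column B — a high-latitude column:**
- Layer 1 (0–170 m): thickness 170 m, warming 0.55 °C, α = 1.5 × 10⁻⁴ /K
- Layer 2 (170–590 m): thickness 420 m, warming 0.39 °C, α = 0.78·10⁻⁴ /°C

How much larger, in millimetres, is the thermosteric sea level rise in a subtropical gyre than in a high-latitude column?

A Layer 1: 3.3×10⁻⁴ × 1.9 × 220 = 0.13794 m
A Layer 2: 2.3×10⁻⁴ × 490 × 1.1 = 0.12397 m
A Layer 3: 1100 × 0.76 × 1.6×10⁻⁴ = 0.13376 m
A total: 0.39567 m
B 0–170 m: 0.55 × 1.5×10⁻⁴ × 170 = 0.014025 m
B 170–590 m: 0.78×10⁻⁴ × 420 × 0.39 = 0.0127764 m
B total: 0.0268014 m
Difference: 0.39567 − 0.0268014 = 0.3688686 m

369 mm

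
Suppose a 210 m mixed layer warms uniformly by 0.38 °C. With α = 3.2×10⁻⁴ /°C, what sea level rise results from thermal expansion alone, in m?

Δh = αΔT·H = 3.2×10⁻⁴ × 0.38 × 210 = 0.025536 m

Δh = 0.026 m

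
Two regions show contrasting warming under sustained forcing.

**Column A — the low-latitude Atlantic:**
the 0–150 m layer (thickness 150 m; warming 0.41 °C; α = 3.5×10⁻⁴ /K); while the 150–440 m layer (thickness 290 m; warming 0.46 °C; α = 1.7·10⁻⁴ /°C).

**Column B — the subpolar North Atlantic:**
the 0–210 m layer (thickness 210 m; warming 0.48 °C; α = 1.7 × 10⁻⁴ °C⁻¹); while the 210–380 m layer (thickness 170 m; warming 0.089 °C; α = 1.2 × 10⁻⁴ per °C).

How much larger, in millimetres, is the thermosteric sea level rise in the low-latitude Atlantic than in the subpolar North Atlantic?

A 0–150 m: 0.41 × 3.5×10⁻⁴ × 150 = 0.021525 m
A Layer 2: 1.7×10⁻⁴ × 290 × 0.46 = 0.022678 m
A total: 0.044203 m
B 0.48 × 1.7×10⁻⁴ × 210 = 0.017136 m
B 0.089 × 1.2×10⁻⁴ × 170 = 0.0018156 m
B total: 0.0189516 m
Difference: 0.044203 − 0.0189516 = 0.0252514 m

25.3 mm larger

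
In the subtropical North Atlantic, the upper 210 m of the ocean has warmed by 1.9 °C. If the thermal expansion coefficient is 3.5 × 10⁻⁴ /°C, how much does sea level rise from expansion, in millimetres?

Δh = αΔT·H = 3.5×10⁻⁴ × 1.9 × 210 = 0.13965 m

140 mm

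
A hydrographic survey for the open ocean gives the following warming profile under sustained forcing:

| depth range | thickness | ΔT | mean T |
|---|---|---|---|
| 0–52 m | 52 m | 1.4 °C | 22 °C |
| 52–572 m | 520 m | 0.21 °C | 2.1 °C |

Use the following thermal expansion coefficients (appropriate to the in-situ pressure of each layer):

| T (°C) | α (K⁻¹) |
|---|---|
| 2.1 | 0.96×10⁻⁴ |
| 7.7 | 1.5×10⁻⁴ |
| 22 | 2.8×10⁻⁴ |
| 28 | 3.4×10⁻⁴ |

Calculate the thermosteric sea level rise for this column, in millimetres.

30.9 mm of thermosteric rise

Layer 1 at 22 °C → α = 2.8×10⁻⁴ K⁻¹
Layer 2 at 2.1 °C → α = 0.96×10⁻⁴ K⁻¹
52 × 1.4 × 2.8×10⁻⁴ = 0.020384 m
520 × 0.96×10⁻⁴ × 0.21 = 0.0104832 m
Δh = 0.020384 + 0.0104832 = 0.0308672 m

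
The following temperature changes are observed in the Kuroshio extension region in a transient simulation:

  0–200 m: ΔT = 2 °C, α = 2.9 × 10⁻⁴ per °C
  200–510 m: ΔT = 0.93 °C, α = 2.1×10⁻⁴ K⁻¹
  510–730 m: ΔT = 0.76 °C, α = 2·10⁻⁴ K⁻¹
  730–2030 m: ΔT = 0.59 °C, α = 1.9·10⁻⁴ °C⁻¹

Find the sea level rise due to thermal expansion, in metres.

Layer 1: 2 × 2.9×10⁻⁴ × 200 = 0.11600 m
200–510 m: 2.1×10⁻⁴ × 310 × 0.93 = 0.060543 m
0.76 × 220 × 2×10⁻⁴ = 0.03344 m
0.59 × 1.9×10⁻⁴ × 1300 = 0.14573 m
Δh = 0.11600 + 0.060543 + 0.03344 + 0.14573 = 0.355713 m ≈ 0.36 m

0.36 m of thermosteric rise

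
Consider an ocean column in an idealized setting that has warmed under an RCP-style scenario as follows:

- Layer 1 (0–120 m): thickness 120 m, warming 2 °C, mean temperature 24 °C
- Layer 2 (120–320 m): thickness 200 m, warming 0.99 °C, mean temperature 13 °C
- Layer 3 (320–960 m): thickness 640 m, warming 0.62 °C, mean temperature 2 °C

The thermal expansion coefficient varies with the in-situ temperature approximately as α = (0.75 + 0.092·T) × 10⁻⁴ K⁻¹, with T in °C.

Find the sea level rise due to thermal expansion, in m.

Layer 1: α = (0.75 + 0.092×24)×10⁻⁴ = 2.958×10⁻⁴ K⁻¹
Layer 2: α = (0.75 + 0.092×13)×10⁻⁴ = 1.946×10⁻⁴ K⁻¹
Layer 3: α = (0.75 + 0.092×2)×10⁻⁴ = 0.934×10⁻⁴ K⁻¹
2 × 120 × 2.958×10⁻⁴ = 0.070992 m
120–320 m: 1.946×10⁻⁴ × 0.99 × 200 = 0.0385308 m
Layer 3: 0.934×10⁻⁴ × 0.62 × 640 = 0.03706112 m
Δh = 0.070992 + 0.0385308 + 0.03706112 = 0.14658392 m

about 0.15 m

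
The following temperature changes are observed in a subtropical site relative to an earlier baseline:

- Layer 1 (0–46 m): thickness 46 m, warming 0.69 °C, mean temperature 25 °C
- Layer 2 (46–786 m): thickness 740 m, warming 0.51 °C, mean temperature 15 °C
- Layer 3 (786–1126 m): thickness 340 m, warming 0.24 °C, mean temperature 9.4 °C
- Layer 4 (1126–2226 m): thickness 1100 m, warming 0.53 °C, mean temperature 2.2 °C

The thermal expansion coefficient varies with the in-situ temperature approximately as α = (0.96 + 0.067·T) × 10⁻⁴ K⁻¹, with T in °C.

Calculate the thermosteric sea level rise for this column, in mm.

about 160 mm

Layer 1: α = (0.96 + 0.067×25)×10⁻⁴ = 2.635×10⁻⁴ K⁻¹
Layer 2: α = (0.96 + 0.067×15)×10⁻⁴ = 1.965×10⁻⁴ K⁻¹
Layer 3: α = (0.96 + 0.067×9.4)×10⁻⁴ = 1.5898×10⁻⁴ K⁻¹
Layer 4: α = (0.96 + 0.067×2.2)×10⁻⁴ = 1.1074×10⁻⁴ K⁻¹
2.635×10⁻⁴ × 46 × 0.69 = 0.00836349 m
Layer 2: 1.965×10⁻⁴ × 0.51 × 740 = 0.0741591 m
0.24 × 340 × 1.5898×10⁻⁴ = 0.012972768 m
Layer 4: 0.53 × 1.1074×10⁻⁴ × 1100 = 0.06456142 m
Δh = 0.00836349 + 0.0741591 + 0.012972768 + 0.06456142 = 0.160056778 m ≈ 160 mm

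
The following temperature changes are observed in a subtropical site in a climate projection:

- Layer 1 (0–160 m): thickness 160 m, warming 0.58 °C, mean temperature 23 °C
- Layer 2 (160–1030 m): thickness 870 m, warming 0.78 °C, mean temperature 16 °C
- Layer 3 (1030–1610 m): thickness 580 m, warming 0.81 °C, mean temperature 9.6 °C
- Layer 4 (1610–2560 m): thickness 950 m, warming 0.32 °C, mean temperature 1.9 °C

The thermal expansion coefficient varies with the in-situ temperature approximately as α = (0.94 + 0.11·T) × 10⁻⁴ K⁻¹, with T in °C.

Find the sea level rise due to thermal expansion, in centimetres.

Layer 1: α = (0.94 + 0.11×23)×10⁻⁴ = 3.47×10⁻⁴ K⁻¹
Layer 2: α = (0.94 + 0.11×16)×10⁻⁴ = 2.7×10⁻⁴ K⁻¹
Layer 3: α = (0.94 + 0.11×9.6)×10⁻⁴ = 1.996×10⁻⁴ K⁻¹
Layer 4: α = (0.94 + 0.11×1.9)×10⁻⁴ = 1.149×10⁻⁴ K⁻¹
Layer 1: 160 × 3.47×10⁻⁴ × 0.58 = 0.0322016 m
Layer 2: 2.7×10⁻⁴ × 0.78 × 870 = 0.183222 m
1030–1610 m: 580 × 0.81 × 1.996×10⁻⁴ = 0.09377208 m
1.149×10⁻⁴ × 950 × 0.32 = 0.0349296 m
Δh = 0.0322016 + 0.183222 + 0.09377208 + 0.0349296 = 0.34412528 m ≈ 34 cm

34 cm of thermosteric rise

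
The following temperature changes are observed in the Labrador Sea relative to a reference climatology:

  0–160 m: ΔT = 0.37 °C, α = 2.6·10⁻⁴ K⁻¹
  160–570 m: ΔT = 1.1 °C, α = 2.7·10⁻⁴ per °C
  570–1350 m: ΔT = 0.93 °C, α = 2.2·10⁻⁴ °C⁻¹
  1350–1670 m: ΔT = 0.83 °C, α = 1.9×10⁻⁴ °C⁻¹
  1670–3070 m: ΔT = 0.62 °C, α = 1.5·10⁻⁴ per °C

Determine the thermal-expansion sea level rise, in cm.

Layer 1: 2.6×10⁻⁴ × 160 × 0.37 = 0.015392 m
160–570 m: 2.7×10⁻⁴ × 410 × 1.1 = 0.12177 m
0.93 × 780 × 2.2×10⁻⁴ = 0.159588 m
1.9×10⁻⁴ × 320 × 0.83 = 0.050464 m
1.5×10⁻⁴ × 1400 × 0.62 = 0.13020 m
Δh = 0.015392 + 0.12177 + 0.159588 + 0.050464 + 0.13020 = 0.477414 m ≈ 47.7 cm

47.7 cm of thermosteric rise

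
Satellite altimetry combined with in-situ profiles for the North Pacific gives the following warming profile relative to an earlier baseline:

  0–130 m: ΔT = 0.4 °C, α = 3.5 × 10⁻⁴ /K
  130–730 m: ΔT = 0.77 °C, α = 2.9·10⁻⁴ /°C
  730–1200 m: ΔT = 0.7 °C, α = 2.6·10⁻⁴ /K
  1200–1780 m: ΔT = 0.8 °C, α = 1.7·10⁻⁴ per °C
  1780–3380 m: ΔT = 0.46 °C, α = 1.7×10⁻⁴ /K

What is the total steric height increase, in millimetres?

Δh = 442 mm

Layer 1: 0.4 × 3.5×10⁻⁴ × 130 = 0.01820 m
2.9×10⁻⁴ × 600 × 0.77 = 0.13398 m
730–1200 m: 470 × 0.7 × 2.6×10⁻⁴ = 0.08554 m
1.7×10⁻⁴ × 580 × 0.8 = 0.07888 m
Layer 5: 0.46 × 1.7×10⁻⁴ × 1600 = 0.12512 m
Δh = 0.01820 + 0.13398 + 0.08554 + 0.07888 + 0.12512 = 0.44172 m ≈ 442 mm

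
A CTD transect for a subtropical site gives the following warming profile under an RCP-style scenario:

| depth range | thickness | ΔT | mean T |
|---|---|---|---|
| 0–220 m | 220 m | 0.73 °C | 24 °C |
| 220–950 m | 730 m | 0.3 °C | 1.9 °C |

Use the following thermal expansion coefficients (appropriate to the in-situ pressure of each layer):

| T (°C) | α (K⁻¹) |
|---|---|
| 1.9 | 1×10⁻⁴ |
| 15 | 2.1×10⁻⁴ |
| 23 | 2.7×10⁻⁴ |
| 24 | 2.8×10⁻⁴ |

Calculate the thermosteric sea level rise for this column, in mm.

about 66.9 mm

Layer 1 at 24 °C → α = 2.8×10⁻⁴ K⁻¹
Layer 2 at 1.9 °C → α = 1×10⁻⁴ K⁻¹
Layer 1: 0.73 × 220 × 2.8×10⁻⁴ = 0.044968 m
Layer 2: 730 × 0.3 × 1×10⁻⁴ = 0.02190 m
Δh = 0.044968 + 0.02190 = 0.066868 m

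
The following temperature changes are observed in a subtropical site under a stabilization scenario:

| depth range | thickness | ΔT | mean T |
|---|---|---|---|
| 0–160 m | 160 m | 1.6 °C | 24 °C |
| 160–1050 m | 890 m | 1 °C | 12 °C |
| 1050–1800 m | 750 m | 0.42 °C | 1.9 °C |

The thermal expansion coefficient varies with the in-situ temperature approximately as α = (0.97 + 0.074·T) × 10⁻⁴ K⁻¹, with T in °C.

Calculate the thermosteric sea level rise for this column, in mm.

Δh ≈ 270 mm

Layer 1: α = (0.97 + 0.074×24)×10⁻⁴ = 2.746×10⁻⁴ K⁻¹
Layer 2: α = (0.97 + 0.074×12)×10⁻⁴ = 1.858×10⁻⁴ K⁻¹
Layer 3: α = (0.97 + 0.074×1.9)×10⁻⁴ = 1.1106×10⁻⁴ K⁻¹
Layer 1: 160 × 1.6 × 2.746×10⁻⁴ = 0.0702976 m
Layer 2: 890 × 1.858×10⁻⁴ × 1 = 0.165362 m
1.1106×10⁻⁴ × 750 × 0.42 = 0.0349839 m
Δh = 0.0702976 + 0.165362 + 0.0349839 = 0.2706435 m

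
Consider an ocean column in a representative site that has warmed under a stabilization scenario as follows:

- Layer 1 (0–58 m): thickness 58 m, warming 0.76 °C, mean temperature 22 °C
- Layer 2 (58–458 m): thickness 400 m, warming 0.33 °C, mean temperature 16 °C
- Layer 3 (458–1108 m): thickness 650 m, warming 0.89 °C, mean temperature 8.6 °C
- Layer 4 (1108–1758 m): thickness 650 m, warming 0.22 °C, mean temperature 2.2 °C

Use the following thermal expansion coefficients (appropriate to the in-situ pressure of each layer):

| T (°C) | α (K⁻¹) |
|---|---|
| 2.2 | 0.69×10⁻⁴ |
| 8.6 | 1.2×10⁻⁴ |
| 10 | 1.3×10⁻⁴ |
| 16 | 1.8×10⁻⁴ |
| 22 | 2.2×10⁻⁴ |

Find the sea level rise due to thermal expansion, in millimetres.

Layer 1 at 22 °C → α = 2.2×10⁻⁴ K⁻¹
Layer 2 at 16 °C → α = 1.8×10⁻⁴ K⁻¹
Layer 3 at 8.6 °C → α = 1.2×10⁻⁴ K⁻¹
Layer 4 at 2.2 °C → α = 0.69×10⁻⁴ K⁻¹
0.76 × 58 × 2.2×10⁻⁴ = 0.0096976 m
58–458 m: 400 × 1.8×10⁻⁴ × 0.33 = 0.02376 m
Layer 3: 0.89 × 1.2×10⁻⁴ × 650 = 0.06942 m
0.22 × 0.69×10⁻⁴ × 650 = 0.009867 m
Δh = 0.0096976 + 0.02376 + 0.06942 + 0.009867 = 0.1127446 m ≈ 110 mm

Δh ≈ 110 mm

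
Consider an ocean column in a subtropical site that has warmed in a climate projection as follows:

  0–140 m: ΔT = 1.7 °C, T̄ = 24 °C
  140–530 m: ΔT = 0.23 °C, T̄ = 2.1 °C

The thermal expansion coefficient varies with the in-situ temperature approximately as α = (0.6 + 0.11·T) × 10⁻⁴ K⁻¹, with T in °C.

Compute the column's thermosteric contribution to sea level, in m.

Δh = 0.0846 m

Layer 1: α = (0.6 + 0.11×24)×10⁻⁴ = 3.24×10⁻⁴ K⁻¹
Layer 2: α = (0.6 + 0.11×2.1)×10⁻⁴ = 0.831×10⁻⁴ K⁻¹
Layer 1: 140 × 1.7 × 3.24×10⁻⁴ = 0.077112 m
Layer 2: 0.23 × 0.831×10⁻⁴ × 390 = 0.00745407 m
Δh = 0.077112 + 0.00745407 = 0.08456607 m ≈ 0.0846 m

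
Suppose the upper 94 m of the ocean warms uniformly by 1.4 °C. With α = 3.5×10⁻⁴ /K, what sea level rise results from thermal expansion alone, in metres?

Δh ≈ 0.0461 m

Δh = αΔT·H = 3.5×10⁻⁴ × 1.4 × 94 = 0.04606 m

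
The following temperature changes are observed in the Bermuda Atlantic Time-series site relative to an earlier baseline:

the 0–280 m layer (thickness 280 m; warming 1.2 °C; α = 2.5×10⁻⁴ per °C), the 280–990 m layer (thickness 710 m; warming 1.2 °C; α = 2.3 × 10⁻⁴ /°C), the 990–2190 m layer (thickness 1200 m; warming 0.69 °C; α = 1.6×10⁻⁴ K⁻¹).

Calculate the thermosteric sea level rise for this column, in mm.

2.5×10⁻⁴ × 280 × 1.2 = 0.08400 m
1.2 × 710 × 2.3×10⁻⁴ = 0.19596 m
1200 × 0.69 × 1.6×10⁻⁴ = 0.13248 m
Δh = 0.08400 + 0.19596 + 0.13248 = 0.41244 m

412 mm of thermosteric rise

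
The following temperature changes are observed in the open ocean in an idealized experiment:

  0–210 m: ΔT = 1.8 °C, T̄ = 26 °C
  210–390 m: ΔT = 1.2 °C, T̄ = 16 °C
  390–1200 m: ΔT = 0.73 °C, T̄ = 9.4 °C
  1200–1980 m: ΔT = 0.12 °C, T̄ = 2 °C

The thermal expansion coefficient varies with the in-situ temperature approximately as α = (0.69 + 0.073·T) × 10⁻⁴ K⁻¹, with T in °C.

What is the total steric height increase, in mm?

about 227 mm

Layer 1: α = (0.69 + 0.073×26)×10⁻⁴ = 2.588×10⁻⁴ K⁻¹
Layer 2: α = (0.69 + 0.073×16)×10⁻⁴ = 1.858×10⁻⁴ K⁻¹
Layer 3: α = (0.69 + 0.073×9.4)×10⁻⁴ = 1.3762×10⁻⁴ K⁻¹
Layer 4: α = (0.69 + 0.073×2)×10⁻⁴ = 0.836×10⁻⁴ K⁻¹
210 × 2.588×10⁻⁴ × 1.8 = 0.0978264 m
Layer 2: 1.858×10⁻⁴ × 180 × 1.2 = 0.0401328 m
390–1200 m: 0.73 × 810 × 1.3762×10⁻⁴ = 0.081374706 m
Layer 4: 0.836×10⁻⁴ × 0.12 × 780 = 0.00782496 m
Δh = 0.0978264 + 0.0401328 + 0.081374706 + 0.00782496 = 0.227158866 m ≈ 227 mm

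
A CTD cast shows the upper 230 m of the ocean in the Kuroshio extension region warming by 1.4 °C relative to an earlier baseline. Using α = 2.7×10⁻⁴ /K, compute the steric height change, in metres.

Δh = αΔT·H = 2.7×10⁻⁴ × 1.4 × 230 = 0.08694 m

0.0869 m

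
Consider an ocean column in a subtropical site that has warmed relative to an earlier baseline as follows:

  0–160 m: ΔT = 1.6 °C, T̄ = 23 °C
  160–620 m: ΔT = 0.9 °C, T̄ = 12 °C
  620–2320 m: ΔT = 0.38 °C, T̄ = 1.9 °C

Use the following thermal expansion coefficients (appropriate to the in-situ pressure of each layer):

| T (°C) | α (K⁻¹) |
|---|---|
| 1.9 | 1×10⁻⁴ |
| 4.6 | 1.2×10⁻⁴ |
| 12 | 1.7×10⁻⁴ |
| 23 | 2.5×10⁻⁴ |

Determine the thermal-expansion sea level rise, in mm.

Layer 1 at 23 °C → α = 2.5×10⁻⁴ K⁻¹
Layer 2 at 12 °C → α = 1.7×10⁻⁴ K⁻¹
Layer 3 at 1.9 °C → α = 1×10⁻⁴ K⁻¹
Layer 1: 2.5×10⁻⁴ × 1.6 × 160 = 0.06400 m
Layer 2: 460 × 0.9 × 1.7×10⁻⁴ = 0.07038 m
Layer 3: 1×10⁻⁴ × 1700 × 0.38 = 0.06460 m
Δh = 0.06400 + 0.07038 + 0.06460 = 0.19898 m

about 199 mm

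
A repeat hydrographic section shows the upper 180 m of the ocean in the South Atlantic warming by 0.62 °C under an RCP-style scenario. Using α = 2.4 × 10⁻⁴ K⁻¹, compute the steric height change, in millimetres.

Δh = αΔT·H = 2.4×10⁻⁴ × 0.62 × 180 = 0.026784 m

about 26.8 mm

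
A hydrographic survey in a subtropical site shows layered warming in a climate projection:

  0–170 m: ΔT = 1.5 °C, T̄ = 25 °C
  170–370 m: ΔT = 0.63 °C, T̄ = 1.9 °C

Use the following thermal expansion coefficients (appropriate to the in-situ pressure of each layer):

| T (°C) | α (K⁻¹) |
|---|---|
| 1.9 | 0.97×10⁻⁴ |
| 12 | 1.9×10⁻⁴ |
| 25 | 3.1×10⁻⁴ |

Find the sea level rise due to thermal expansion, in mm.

Layer 1 at 25 °C → α = 3.1×10⁻⁴ K⁻¹
Layer 2 at 1.9 °C → α = 0.97×10⁻⁴ K⁻¹
0–170 m: 1.5 × 170 × 3.1×10⁻⁴ = 0.07905 m
170–370 m: 0.63 × 200 × 0.97×10⁻⁴ = 0.012222 m
Δh = 0.07905 + 0.012222 = 0.091272 m

91.3 mm of thermosteric rise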